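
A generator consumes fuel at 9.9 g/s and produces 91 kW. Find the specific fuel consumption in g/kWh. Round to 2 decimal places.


SFC = (mf / BP) * 3600
Rate = 9.9 / 91 = 0.108791 g/(s*kW)
SFC = 0.108791 * 3600 = 391.65 g/kWh


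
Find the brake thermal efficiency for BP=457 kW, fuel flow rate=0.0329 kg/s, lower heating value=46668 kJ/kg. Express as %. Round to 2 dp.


eta_BTE = (BP / (mf * LHV)) * 100
Denominator = 0.0329 * 46668 = 1535.3772 kW
eta_BTE = (457 / 1535.3772) * 100 = 29.76%


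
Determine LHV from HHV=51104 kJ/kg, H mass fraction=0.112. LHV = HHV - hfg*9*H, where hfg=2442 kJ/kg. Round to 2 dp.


LHV = HHV - hfg * 9 * H
Water correction = 2442 * 9 * 0.112 = 2461.536 kJ/kg
LHV = 51104 - 2461.536 = 48642.46 kJ/kg


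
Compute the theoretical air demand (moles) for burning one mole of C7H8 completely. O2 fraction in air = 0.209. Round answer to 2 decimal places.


Balanced combustion: C7H8 + 9 O2 -> 7 CO2 + 4 H2O
O2 needed = C + H/4 = 7 + 8/4 = 9.00 moles
Air moles = O2 / 0.209 = 9.00 / 0.209 = 43.06 moles air


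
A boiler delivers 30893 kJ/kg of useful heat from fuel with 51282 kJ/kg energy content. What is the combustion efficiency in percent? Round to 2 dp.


Efficiency = (Q_useful / Q_fuel) * 100
Efficiency = (30893 / 51282) * 100
Efficiency = 0.6024 * 100 = 60.24%


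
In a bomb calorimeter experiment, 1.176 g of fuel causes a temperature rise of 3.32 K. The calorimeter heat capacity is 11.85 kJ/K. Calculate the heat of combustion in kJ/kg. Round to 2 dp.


Hc = C_cal * delta_T / m_fuel
Q_released = 11.85 * 3.32 = 39.3420 kJ
m_fuel = 1.176 g = 1.176/1000 kg = 0.001176 kg
Hc = 39.3420 / 0.001176 = 33454.08 kJ/kg


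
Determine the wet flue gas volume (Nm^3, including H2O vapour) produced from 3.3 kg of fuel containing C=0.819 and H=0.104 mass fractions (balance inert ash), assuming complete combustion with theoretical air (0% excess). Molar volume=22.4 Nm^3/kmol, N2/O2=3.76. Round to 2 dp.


Per kg fuel: CO2 = (C/12 kmol)*22.4 = (0.819/12)*22.4 = 1.52880 Nm^3
Per kg fuel: H2O = (H/2 kmol)*22.4 = (0.104/2)*22.4 = 1.16480 Nm^3
O2 needed per kg fuel = C/12 + H/4 = 0.819/12 + 0.104/4 = 0.09425000 kmol
Per kg fuel: N2 = O2*3.76*22.4 = 0.09425000*3.76*22.4 = 7.93811 Nm^3
Total per kg = 1.52880 + 1.16480 + 7.93811 = 10.63171 Nm^3
Total = 10.63171 * 3.3 = 35.08 Nm^3


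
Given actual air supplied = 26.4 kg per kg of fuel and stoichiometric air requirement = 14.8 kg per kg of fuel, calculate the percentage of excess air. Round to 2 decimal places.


Excess air = actual - stoichiometric = 26.4 - 14.8 = 11.60 kg/kg fuel
Excess air % = (excess / stoich) * 100 = (11.60 / 14.8) * 100 = 78.38%


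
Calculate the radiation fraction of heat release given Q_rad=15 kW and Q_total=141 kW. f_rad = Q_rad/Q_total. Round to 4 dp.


f_rad = Q_rad / Q_total
f_rad = 15 / 141 = 0.1064


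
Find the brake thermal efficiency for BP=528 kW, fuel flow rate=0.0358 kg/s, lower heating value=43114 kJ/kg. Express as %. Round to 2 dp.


eta_BTE = (BP / (mf * LHV)) * 100
Denominator = 0.0358 * 43114 = 1543.4812 kW
eta_BTE = (528 / 1543.4812) * 100 = 34.21%


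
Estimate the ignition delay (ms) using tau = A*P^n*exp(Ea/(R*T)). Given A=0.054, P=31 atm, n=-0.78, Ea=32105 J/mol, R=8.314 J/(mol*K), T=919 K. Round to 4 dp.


tau = A * P^n * exp(Ea/(R*T))
P^n = 31^(-0.78) = 0.06866539
Ea/(R*T) = 32105/(8.314*919) = 4.201914
exp(Ea/(R*T)) = 66.814080
tau = 0.054 * 0.06866539 * 66.814080 = 0.2477 ms


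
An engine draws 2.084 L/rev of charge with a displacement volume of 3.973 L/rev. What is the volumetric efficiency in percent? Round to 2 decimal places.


eta_v = (V_actual / V_disp) * 100
Ratio = 2.084 / 3.973 = 0.5245
eta_v = 0.5245 * 100 = 52.45%


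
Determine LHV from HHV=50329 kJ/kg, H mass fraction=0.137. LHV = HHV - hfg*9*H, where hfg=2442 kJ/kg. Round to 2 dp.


LHV = HHV - hfg * 9 * H
Water correction = 2442 * 9 * 0.137 = 3010.986 kJ/kg
LHV = 50329 - 3010.986 = 47318.01 kJ/kg


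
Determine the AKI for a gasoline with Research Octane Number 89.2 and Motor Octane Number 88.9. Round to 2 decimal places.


AKI = (RON + MON) / 2
AKI = (89.2 + 88.9) / 2
AKI = 178.1 / 2 = 89.05


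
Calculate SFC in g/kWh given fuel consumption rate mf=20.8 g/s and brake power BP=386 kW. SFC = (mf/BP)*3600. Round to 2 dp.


SFC = (mf / BP) * 3600
Rate = 20.8 / 386 = 0.053886 g/(s*kW)
SFC = 0.053886 * 3600 = 193.99 g/kWh


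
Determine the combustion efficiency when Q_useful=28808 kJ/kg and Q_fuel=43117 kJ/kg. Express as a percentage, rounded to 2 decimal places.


Efficiency = (Q_useful / Q_fuel) * 100
Efficiency = (28808 / 43117) * 100
Efficiency = 0.6681 * 100 = 66.81%


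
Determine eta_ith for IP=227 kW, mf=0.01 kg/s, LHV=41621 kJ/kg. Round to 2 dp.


eta_ith = (IP / (mf * LHV)) * 100
Denominator = 0.01 * 41621 = 416.2100 kW
eta_ith = (227 / 416.2100) * 100 = 54.54%


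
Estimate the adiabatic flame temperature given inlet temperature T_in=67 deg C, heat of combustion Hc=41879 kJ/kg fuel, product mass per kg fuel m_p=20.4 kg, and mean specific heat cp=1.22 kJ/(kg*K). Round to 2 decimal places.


T_ad = T_in + Hc / (m_p * cp)
Denominator = 20.4 * 1.22 = 24.8880
Temperature rise = 41879 / 24.8880 = 1682.70 K
T_ad = 67 + 1682.70 = 1749.70 deg C


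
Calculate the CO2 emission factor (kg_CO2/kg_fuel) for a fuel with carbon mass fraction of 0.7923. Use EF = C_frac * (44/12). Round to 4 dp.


EF = C_frac * (M_CO2 / M_C)
EF = 0.7923 * (44/12)
EF = 0.7923 * 3.666667 = 2.9051 kg_CO2/kg_fuel


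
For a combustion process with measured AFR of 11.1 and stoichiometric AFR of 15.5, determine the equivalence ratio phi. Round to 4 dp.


phi = AFR_stoich / AFR_actual
phi = 15.5 / 11.1 = 1.3964


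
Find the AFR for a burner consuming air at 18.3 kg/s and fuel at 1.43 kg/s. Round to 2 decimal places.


AFR = m_air / m_fuel
AFR = 18.3 / 1.43 = 12.80


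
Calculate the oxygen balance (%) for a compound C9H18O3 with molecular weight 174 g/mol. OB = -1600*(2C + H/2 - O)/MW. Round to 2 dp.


OB = -1600 * (2C + H/2 - O) / MW
Inner = 2*9 + 18/2 - 3 = 24.00
OB = -1600 * 24.00 / 174 = -220.69%


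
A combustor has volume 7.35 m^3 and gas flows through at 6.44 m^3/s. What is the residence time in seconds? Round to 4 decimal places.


tau = V / Q_flow
tau = 7.35 / 6.44 = 1.1413 s


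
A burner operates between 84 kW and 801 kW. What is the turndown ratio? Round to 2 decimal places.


TDR = Q_max / Q_min
TDR = 801 / 84 = 9.54


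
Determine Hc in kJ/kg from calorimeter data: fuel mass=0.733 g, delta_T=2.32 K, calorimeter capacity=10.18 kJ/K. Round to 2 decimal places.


Hc = C_cal * delta_T / m_fuel
Q_released = 10.18 * 2.32 = 23.6176 kJ
m_fuel = 0.733 g = 0.733/1000 kg = 0.000733 kg
Hc = 23.6176 / 0.000733 = 32220.46 kJ/kg


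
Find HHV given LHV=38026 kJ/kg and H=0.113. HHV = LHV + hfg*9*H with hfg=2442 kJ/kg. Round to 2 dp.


HHV = LHV + hfg * 9 * H
Water addition = 2442 * 9 * 0.113 = 2483.514 kJ/kg
HHV = 38026 + 2483.514 = 40509.51 kJ/kg


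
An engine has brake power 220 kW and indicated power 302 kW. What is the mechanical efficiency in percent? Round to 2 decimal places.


eta_mech = (BP / IP) * 100
Ratio = 220 / 302 = 0.7285
eta_mech = 0.7285 * 100 = 72.85%


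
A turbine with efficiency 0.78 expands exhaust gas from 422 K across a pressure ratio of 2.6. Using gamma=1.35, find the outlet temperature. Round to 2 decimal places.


T_out = T_in * (1 - eta * (1 - PR^(-(gamma-1)/gamma)))
Exponent = -(1.35-1)/1.35 = -0.25925926
PR^exp = 2.6^(-0.25925926) = 0.78057442
Factor = 1 - 0.78*(1 - 0.78057442) = 0.82884805
T_out = 422 * 0.82884805 = 349.77 K


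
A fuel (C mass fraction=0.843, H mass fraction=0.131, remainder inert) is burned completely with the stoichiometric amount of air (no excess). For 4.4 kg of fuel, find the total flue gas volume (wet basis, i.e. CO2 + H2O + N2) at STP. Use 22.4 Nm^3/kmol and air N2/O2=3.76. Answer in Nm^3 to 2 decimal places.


Per kg fuel: CO2 = (C/12 kmol)*22.4 = (0.843/12)*22.4 = 1.57360 Nm^3
Per kg fuel: H2O = (H/2 kmol)*22.4 = (0.131/2)*22.4 = 1.46720 Nm^3
O2 needed per kg fuel = C/12 + H/4 = 0.843/12 + 0.131/4 = 0.10300000 kmol
Per kg fuel: N2 = O2*3.76*22.4 = 0.10300000*3.76*22.4 = 8.67507 Nm^3
Total per kg = 1.57360 + 1.46720 + 8.67507 = 11.71587 Nm^3
Total = 11.71587 * 4.4 = 51.55 Nm^3


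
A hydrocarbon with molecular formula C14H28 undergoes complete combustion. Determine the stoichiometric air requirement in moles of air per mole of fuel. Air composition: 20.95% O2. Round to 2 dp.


Balanced combustion: C14H28 + 21 O2 -> 14 CO2 + 14 H2O
O2 needed = C + H/4 = 14 + 28/4 = 21.00 moles
Air moles = O2 / 0.2095 = 21.00 / 0.2095 = 100.24 moles air


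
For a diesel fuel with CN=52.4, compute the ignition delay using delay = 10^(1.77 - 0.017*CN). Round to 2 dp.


delay = 10^(1.77 - 0.017*CN)
Exponent = 1.77 - 0.017*52.4 = 0.8792
delay = 10^0.8792 = 7.57 ms


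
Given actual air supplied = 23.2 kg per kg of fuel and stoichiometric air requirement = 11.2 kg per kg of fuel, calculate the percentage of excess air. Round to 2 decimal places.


Excess air = actual - stoichiometric = 23.2 - 11.2 = 12.00 kg/kg fuel
Excess air % = (excess / stoich) * 100 = (12.00 / 11.2) * 100 = 107.14%


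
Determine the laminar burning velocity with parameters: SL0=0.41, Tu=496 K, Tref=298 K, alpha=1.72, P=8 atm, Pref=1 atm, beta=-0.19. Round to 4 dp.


SL = SL0 * (Tu/Tref)^alpha * (P/Pref)^beta
T ratio = 496/298 = 1.66442953
(T ratio)^alpha = 1.66442953^1.72 = 2.402019
(P/Pref)^beta = 8^(-0.19) = 0.673617
SL = 0.41 * 2.402019 * 0.673617 = 0.6634 m/s


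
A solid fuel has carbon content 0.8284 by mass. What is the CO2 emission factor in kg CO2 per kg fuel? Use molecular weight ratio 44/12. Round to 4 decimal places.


EF = C_frac * (M_CO2 / M_C)
EF = 0.8284 * (44/12)
EF = 0.8284 * 3.666667 = 3.0375 kg_CO2/kg_fuel


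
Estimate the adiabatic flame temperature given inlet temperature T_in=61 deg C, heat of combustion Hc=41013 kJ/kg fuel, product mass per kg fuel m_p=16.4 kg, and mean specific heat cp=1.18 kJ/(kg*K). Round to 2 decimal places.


T_ad = T_in + Hc / (m_p * cp)
Denominator = 16.4 * 1.18 = 19.3520
Temperature rise = 41013 / 19.3520 = 2119.32 K
T_ad = 61 + 2119.32 = 2180.32 deg C


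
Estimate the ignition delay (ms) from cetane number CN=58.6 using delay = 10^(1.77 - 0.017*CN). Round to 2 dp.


delay = 10^(1.77 - 0.017*CN)
Exponent = 1.77 - 0.017*58.6 = 0.7738
delay = 10^0.7738 = 5.94 ms


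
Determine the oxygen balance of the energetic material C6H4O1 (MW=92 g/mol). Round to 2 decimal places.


OB = -1600 * (2C + H/2 - O) / MW
Inner = 2*6 + 4/2 - 1 = 13.00
OB = -1600 * 13.00 / 92 = -226.09%


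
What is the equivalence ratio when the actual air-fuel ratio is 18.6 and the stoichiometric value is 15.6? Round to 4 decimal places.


phi = AFR_stoich / AFR_actual
phi = 15.6 / 18.6 = 0.8387


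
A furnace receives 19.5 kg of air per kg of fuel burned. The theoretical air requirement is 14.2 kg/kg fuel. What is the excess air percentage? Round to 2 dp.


Excess air = actual - stoichiometric = 19.5 - 14.2 = 5.30 kg/kg fuel
Excess air % = (excess / stoich) * 100 = (5.30 / 14.2) * 100 = 37.32%


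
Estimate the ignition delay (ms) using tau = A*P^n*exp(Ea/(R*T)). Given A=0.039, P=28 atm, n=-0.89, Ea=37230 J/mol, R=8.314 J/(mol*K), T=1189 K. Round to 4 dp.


tau = A * P^n * exp(Ea/(R*T))
P^n = 28^(-0.89) = 0.05152635
Ea/(R*T) = 37230/(8.314*1189) = 3.766181
exp(Ea/(R*T)) = 43.214702
tau = 0.039 * 0.05152635 * 43.214702 = 0.0868 ms


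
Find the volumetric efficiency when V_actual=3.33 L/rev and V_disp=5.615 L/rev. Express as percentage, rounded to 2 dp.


eta_v = (V_actual / V_disp) * 100
Ratio = 3.33 / 5.615 = 0.5931
eta_v = 0.5931 * 100 = 59.31%


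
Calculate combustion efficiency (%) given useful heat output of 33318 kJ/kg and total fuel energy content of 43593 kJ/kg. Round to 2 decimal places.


Efficiency = (Q_useful / Q_fuel) * 100
Efficiency = (33318 / 43593) * 100
Efficiency = 0.7643 * 100 = 76.43%


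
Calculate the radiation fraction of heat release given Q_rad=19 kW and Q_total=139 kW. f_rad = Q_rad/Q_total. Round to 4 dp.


f_rad = Q_rad / Q_total
f_rad = 19 / 139 = 0.1367


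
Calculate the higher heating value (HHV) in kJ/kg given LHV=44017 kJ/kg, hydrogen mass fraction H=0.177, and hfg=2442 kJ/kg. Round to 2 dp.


HHV = LHV + hfg * 9 * H
Water addition = 2442 * 9 * 0.177 = 3890.106 kJ/kg
HHV = 44017 + 3890.106 = 47907.11 kJ/kg


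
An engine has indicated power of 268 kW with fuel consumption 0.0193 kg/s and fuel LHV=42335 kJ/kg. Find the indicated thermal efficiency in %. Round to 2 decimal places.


eta_ith = (IP / (mf * LHV)) * 100
Denominator = 0.0193 * 42335 = 817.0655 kW
eta_ith = (268 / 817.0655) * 100 = 32.80%


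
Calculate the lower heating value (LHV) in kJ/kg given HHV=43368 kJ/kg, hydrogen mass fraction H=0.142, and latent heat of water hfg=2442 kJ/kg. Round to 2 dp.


LHV = HHV - hfg * 9 * H
Water correction = 2442 * 9 * 0.142 = 3120.876 kJ/kg
LHV = 43368 - 3120.876 = 40247.12 kJ/kg


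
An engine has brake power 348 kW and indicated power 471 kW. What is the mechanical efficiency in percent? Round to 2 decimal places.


eta_mech = (BP / IP) * 100
Ratio = 348 / 471 = 0.7389
eta_mech = 0.7389 * 100 = 73.89%


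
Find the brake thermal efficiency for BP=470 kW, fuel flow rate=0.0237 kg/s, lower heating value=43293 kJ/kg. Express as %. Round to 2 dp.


eta_BTE = (BP / (mf * LHV)) * 100
Denominator = 0.0237 * 43293 = 1026.0441 kW
eta_BTE = (470 / 1026.0441) * 100 = 45.81%


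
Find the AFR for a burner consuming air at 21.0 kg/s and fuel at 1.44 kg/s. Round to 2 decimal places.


AFR = m_air / m_fuel
AFR = 21.0 / 1.44 = 14.58


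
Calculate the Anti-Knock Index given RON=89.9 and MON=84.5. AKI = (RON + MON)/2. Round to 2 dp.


AKI = (RON + MON) / 2
AKI = (89.9 + 84.5) / 2
AKI = 174.4 / 2 = 87.20


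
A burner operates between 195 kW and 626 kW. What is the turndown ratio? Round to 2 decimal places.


TDR = Q_max / Q_min
TDR = 626 / 195 = 3.21


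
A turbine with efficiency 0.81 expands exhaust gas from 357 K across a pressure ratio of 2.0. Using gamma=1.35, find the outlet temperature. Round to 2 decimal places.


T_out = T_in * (1 - eta * (1 - PR^(-(gamma-1)/gamma)))
Exponent = -(1.35-1)/1.35 = -0.25925926
PR^exp = 2.0^(-0.25925926) = 0.83551680
Factor = 1 - 0.81*(1 - 0.83551680) = 0.86676861
T_out = 357 * 0.86676861 = 309.44 K


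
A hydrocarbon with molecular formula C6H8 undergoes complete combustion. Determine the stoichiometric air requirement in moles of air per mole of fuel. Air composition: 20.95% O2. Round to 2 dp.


Balanced combustion: C6H8 + 8 O2 -> 6 CO2 + 4 H2O
O2 needed = C + H/4 = 6 + 8/4 = 8.00 moles
Air moles = O2 / 0.2095 = 8.00 / 0.2095 = 38.19 moles air


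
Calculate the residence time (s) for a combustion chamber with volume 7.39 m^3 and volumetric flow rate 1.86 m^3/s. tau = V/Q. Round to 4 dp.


tau = V / Q_flow
tau = 7.39 / 1.86 = 3.9731 s


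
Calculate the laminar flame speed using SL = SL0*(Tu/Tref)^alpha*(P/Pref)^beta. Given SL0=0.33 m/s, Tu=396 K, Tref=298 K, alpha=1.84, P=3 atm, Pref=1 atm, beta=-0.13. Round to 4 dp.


SL = SL0 * (Tu/Tref)^alpha * (P/Pref)^beta
T ratio = 396/298 = 1.32885906
(T ratio)^alpha = 1.32885906^1.84 = 1.687335
(P/Pref)^beta = 3^(-0.13) = 0.866910
SL = 0.33 * 1.687335 * 0.866910 = 0.4827 m/s


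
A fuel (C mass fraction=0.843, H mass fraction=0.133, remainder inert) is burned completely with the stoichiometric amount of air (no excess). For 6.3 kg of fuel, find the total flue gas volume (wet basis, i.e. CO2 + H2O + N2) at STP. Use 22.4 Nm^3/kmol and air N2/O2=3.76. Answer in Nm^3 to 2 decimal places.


Per kg fuel: CO2 = (C/12 kmol)*22.4 = (0.843/12)*22.4 = 1.57360 Nm^3
Per kg fuel: H2O = (H/2 kmol)*22.4 = (0.133/2)*22.4 = 1.48960 Nm^3
O2 needed per kg fuel = C/12 + H/4 = 0.843/12 + 0.133/4 = 0.10350000 kmol
Per kg fuel: N2 = O2*3.76*22.4 = 0.10350000*3.76*22.4 = 8.71718 Nm^3
Total per kg = 1.57360 + 1.48960 + 8.71718 = 11.78038 Nm^3
Total = 11.78038 * 6.3 = 74.22 Nm^3


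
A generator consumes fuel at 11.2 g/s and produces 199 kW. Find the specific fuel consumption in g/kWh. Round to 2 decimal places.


SFC = (mf / BP) * 3600
Rate = 11.2 / 199 = 0.056281 g/(s*kW)
SFC = 0.056281 * 3600 = 202.61 g/kWh


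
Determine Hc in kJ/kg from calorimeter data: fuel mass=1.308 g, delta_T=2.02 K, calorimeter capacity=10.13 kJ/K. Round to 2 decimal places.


Hc = C_cal * delta_T / m_fuel
Q_released = 10.13 * 2.02 = 20.4626 kJ
m_fuel = 1.308 g = 1.308/1000 kg = 0.001308 kg
Hc = 20.4626 / 0.001308 = 15644.19 kJ/kg


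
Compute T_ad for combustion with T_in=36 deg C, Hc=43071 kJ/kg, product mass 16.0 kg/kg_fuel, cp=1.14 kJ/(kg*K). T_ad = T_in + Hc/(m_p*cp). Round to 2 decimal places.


T_ad = T_in + Hc / (m_p * cp)
Denominator = 16.0 * 1.14 = 18.2400
Temperature rise = 43071 / 18.2400 = 2361.35 K
T_ad = 36 + 2361.35 = 2397.35 deg C


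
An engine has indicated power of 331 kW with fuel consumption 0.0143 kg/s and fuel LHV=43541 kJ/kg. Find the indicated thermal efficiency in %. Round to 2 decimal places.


eta_ith = (IP / (mf * LHV)) * 100
Denominator = 0.0143 * 43541 = 622.6363 kW
eta_ith = (331 / 622.6363) * 100 = 53.16%


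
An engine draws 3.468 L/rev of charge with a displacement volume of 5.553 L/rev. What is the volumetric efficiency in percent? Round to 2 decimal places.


eta_v = (V_actual / V_disp) * 100
Ratio = 3.468 / 5.553 = 0.6245
eta_v = 0.6245 * 100 = 62.45%


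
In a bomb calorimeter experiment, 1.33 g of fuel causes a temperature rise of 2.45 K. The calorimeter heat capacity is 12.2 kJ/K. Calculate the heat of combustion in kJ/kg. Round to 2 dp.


Hc = C_cal * delta_T / m_fuel
Q_released = 12.2 * 2.45 = 29.8900 kJ
m_fuel = 1.33 g = 1.33/1000 kg = 0.001330 kg
Hc = 29.8900 / 0.001330 = 22473.68 kJ/kg


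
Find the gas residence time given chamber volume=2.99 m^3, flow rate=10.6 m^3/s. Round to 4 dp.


tau = V / Q_flow
tau = 2.99 / 10.6 = 0.2821 s


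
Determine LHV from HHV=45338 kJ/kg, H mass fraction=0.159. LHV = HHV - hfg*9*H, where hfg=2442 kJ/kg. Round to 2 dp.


LHV = HHV - hfg * 9 * H
Water correction = 2442 * 9 * 0.159 = 3494.502 kJ/kg
LHV = 45338 - 3494.502 = 41843.50 kJ/kg


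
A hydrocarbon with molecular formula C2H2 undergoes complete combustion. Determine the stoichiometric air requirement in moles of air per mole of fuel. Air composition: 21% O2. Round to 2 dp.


Balanced combustion: C2H2 + 2.5 O2 -> 2 CO2 + 1 H2O
O2 needed = C + H/4 = 2 + 2/4 = 2.50 moles
Air moles = O2 / 0.21 = 2.50 / 0.21 = 11.90 moles air


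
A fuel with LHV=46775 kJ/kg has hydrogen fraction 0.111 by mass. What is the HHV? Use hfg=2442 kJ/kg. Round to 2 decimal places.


HHV = LHV + hfg * 9 * H
Water addition = 2442 * 9 * 0.111 = 2439.558 kJ/kg
HHV = 46775 + 2439.558 = 49214.56 kJ/kg


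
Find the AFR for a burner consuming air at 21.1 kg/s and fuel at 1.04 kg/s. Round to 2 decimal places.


AFR = m_air / m_fuel
AFR = 21.1 / 1.04 = 20.29


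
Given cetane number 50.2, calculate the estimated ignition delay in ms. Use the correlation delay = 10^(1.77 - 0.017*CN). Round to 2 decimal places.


delay = 10^(1.77 - 0.017*CN)
Exponent = 1.77 - 0.017*50.2 = 0.9166
delay = 10^0.9166 = 8.25 ms


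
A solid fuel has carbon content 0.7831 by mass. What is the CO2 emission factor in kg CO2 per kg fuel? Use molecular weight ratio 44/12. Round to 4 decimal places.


EF = C_frac * (M_CO2 / M_C)
EF = 0.7831 * (44/12)
EF = 0.7831 * 3.666667 = 2.8714 kg_CO2/kg_fuel


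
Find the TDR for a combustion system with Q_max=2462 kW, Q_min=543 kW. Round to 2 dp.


TDR = Q_max / Q_min
TDR = 2462 / 543 = 4.53


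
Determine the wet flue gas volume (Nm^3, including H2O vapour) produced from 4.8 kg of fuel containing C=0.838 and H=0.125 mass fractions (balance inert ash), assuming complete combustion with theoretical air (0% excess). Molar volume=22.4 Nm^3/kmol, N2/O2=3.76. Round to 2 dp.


Per kg fuel: CO2 = (C/12 kmol)*22.4 = (0.838/12)*22.4 = 1.56427 Nm^3
Per kg fuel: H2O = (H/2 kmol)*22.4 = (0.125/2)*22.4 = 1.40000 Nm^3
O2 needed per kg fuel = C/12 + H/4 = 0.838/12 + 0.125/4 = 0.10108333 kmol
Per kg fuel: N2 = O2*3.76*22.4 = 0.10108333*3.76*22.4 = 8.51364 Nm^3
Total per kg = 1.56427 + 1.40000 + 8.51364 = 11.47791 Nm^3
Total = 11.47791 * 4.8 = 55.09 Nm^3


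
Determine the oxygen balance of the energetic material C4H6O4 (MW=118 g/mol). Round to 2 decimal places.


OB = -1600 * (2C + H/2 - O) / MW
Inner = 2*4 + 6/2 - 4 = 7.00
OB = -1600 * 7.00 / 118 = -94.92%


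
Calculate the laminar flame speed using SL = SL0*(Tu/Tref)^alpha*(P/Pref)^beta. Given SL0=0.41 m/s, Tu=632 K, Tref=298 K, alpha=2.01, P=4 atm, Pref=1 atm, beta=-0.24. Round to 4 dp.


SL = SL0 * (Tu/Tref)^alpha * (P/Pref)^beta
T ratio = 632/298 = 2.12080537
(T ratio)^alpha = 2.12080537^2.01 = 4.531757
(P/Pref)^beta = 4^(-0.24) = 0.716978
SL = 0.41 * 4.531757 * 0.716978 = 1.3322 m/s


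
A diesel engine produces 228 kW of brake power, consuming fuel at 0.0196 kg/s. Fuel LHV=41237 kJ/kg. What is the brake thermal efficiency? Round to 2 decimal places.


eta_BTE = (BP / (mf * LHV)) * 100
Denominator = 0.0196 * 41237 = 808.2452 kW
eta_BTE = (228 / 808.2452) * 100 = 28.21%


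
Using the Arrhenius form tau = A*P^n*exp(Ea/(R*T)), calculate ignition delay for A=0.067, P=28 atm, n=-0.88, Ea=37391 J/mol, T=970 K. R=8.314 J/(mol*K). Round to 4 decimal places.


tau = A * P^n * exp(Ea/(R*T))
P^n = 28^(-0.88) = 0.05327224
Ea/(R*T) = 37391/(8.314*970) = 4.636447
exp(Ea/(R*T)) = 103.177136
tau = 0.067 * 0.05327224 * 103.177136 = 0.3683 ms


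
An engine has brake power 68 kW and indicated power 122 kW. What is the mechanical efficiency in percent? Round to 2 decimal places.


eta_mech = (BP / IP) * 100
Ratio = 68 / 122 = 0.5574
eta_mech = 0.5574 * 100 = 55.74%


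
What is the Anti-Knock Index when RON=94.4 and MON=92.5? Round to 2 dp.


AKI = (RON + MON) / 2
AKI = (94.4 + 92.5) / 2
AKI = 186.9 / 2 = 93.45


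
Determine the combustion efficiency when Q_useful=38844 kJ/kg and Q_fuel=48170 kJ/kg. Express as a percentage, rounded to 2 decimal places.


Efficiency = (Q_useful / Q_fuel) * 100
Efficiency = (38844 / 48170) * 100
Efficiency = 0.8064 * 100 = 80.64%


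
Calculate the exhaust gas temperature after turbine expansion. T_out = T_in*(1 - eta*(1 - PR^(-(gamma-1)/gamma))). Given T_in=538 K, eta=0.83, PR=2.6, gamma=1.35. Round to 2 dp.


T_out = T_in * (1 - eta * (1 - PR^(-(gamma-1)/gamma)))
Exponent = -(1.35-1)/1.35 = -0.25925926
PR^exp = 2.6^(-0.25925926) = 0.78057442
Factor = 1 - 0.83*(1 - 0.78057442) = 0.81787677
T_out = 538 * 0.81787677 = 440.02 K


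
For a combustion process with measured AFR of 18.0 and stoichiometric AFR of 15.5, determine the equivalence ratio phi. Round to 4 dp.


phi = AFR_stoich / AFR_actual
phi = 15.5 / 18.0 = 0.8611


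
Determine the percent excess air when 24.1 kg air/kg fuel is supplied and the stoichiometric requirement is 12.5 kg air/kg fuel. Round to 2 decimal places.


Excess air = actual - stoichiometric = 24.1 - 12.5 = 11.60 kg/kg fuel
Excess air % = (excess / stoich) * 100 = (11.60 / 12.5) * 100 = 92.80%


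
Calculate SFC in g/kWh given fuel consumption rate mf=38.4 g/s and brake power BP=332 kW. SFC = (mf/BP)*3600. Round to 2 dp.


SFC = (mf / BP) * 3600
Rate = 38.4 / 332 = 0.115663 g/(s*kW)
SFC = 0.115663 * 3600 = 416.39 g/kWh


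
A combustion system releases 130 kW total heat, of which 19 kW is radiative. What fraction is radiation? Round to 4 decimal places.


f_rad = Q_rad / Q_total
f_rad = 19 / 130 = 0.1462


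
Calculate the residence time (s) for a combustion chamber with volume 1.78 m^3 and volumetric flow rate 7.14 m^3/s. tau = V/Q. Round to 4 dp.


tau = V / Q_flow
tau = 1.78 / 7.14 = 0.2493 s


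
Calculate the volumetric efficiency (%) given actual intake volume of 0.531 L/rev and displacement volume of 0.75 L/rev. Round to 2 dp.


eta_v = (V_actual / V_disp) * 100
Ratio = 0.531 / 0.75 = 0.7080
eta_v = 0.7080 * 100 = 70.80%


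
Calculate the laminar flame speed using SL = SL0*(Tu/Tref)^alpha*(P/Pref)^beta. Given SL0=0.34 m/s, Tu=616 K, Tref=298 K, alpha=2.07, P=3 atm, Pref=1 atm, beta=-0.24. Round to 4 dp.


SL = SL0 * (Tu/Tref)^alpha * (P/Pref)^beta
T ratio = 616/298 = 2.06711409
(T ratio)^alpha = 2.06711409^2.07 = 4.495773
(P/Pref)^beta = 3^(-0.24) = 0.768229
SL = 0.34 * 4.495773 * 0.768229 = 1.1743 m/s


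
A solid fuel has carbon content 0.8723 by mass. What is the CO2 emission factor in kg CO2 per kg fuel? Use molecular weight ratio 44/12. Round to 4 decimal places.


EF = C_frac * (M_CO2 / M_C)
EF = 0.8723 * (44/12)
EF = 0.8723 * 3.666667 = 3.1984 kg_CO2/kg_fuel


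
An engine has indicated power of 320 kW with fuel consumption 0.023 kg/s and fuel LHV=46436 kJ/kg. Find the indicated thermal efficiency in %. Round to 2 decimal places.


eta_ith = (IP / (mf * LHV)) * 100
Denominator = 0.023 * 46436 = 1068.0280 kW
eta_ith = (320 / 1068.0280) * 100 = 29.96%


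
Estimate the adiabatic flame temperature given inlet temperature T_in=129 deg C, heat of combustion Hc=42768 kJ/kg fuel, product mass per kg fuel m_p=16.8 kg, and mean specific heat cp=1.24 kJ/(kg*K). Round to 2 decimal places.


T_ad = T_in + Hc / (m_p * cp)
Denominator = 16.8 * 1.24 = 20.8320
Temperature rise = 42768 / 20.8320 = 2053.00 K
T_ad = 129 + 2053.00 = 2182.00 deg C


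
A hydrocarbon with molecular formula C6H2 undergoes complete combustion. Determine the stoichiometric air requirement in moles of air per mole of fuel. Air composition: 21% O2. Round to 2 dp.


Balanced combustion: C6H2 + 6.5 O2 -> 6 CO2 + 1 H2O
O2 needed = C + H/4 = 6 + 2/4 = 6.50 moles
Air moles = O2 / 0.21 = 6.50 / 0.21 = 30.95 moles air


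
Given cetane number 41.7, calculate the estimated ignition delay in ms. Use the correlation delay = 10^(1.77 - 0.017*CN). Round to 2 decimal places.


delay = 10^(1.77 - 0.017*CN)
Exponent = 1.77 - 0.017*41.7 = 1.0611
delay = 10^1.0611 = 11.51 ms


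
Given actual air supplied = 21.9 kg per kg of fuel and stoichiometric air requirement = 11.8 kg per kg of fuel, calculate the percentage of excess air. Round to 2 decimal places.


Excess air = actual - stoichiometric = 21.9 - 11.8 = 10.10 kg/kg fuel
Excess air % = (excess / stoich) * 100 = (10.10 / 11.8) * 100 = 85.59%


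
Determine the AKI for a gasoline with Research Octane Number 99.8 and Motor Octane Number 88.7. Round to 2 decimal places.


AKI = (RON + MON) / 2
AKI = (99.8 + 88.7) / 2
AKI = 188.5 / 2 = 94.25


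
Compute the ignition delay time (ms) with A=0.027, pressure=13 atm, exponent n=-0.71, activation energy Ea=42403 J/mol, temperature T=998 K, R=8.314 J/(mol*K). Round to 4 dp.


tau = A * P^n * exp(Ea/(R*T))
P^n = 13^(-0.71) = 0.16184535
Ea/(R*T) = 42403/(8.314*998) = 5.110413
exp(Ea/(R*T)) = 165.738836
tau = 0.027 * 0.16184535 * 165.738836 = 0.7242 ms


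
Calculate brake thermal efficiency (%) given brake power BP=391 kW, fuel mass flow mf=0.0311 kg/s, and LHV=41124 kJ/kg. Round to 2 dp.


eta_BTE = (BP / (mf * LHV)) * 100
Denominator = 0.0311 * 41124 = 1278.9564 kW
eta_BTE = (391 / 1278.9564) * 100 = 30.57%


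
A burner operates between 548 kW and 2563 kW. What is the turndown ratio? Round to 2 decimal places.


TDR = Q_max / Q_min
TDR = 2563 / 548 = 4.68


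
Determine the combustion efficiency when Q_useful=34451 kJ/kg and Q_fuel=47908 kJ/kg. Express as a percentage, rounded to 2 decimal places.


Efficiency = (Q_useful / Q_fuel) * 100
Efficiency = (34451 / 47908) * 100
Efficiency = 0.7191 * 100 = 71.91%


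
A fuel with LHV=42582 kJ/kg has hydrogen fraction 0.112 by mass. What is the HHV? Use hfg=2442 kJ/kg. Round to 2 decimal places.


HHV = LHV + hfg * 9 * H
Water addition = 2442 * 9 * 0.112 = 2461.536 kJ/kg
HHV = 42582 + 2461.536 = 45043.54 kJ/kg


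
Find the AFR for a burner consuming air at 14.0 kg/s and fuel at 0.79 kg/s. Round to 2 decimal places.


AFR = m_air / m_fuel
AFR = 14.0 / 0.79 = 17.72


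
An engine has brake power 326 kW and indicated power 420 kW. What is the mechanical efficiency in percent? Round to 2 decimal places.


eta_mech = (BP / IP) * 100
Ratio = 326 / 420 = 0.7762
eta_mech = 0.7762 * 100 = 77.62%


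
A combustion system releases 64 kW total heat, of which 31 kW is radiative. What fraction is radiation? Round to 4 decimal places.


f_rad = Q_rad / Q_total
f_rad = 31 / 64 = 0.4844


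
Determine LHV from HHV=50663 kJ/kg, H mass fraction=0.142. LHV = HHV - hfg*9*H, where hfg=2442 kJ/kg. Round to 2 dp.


LHV = HHV - hfg * 9 * H
Water correction = 2442 * 9 * 0.142 = 3120.876 kJ/kg
LHV = 50663 - 3120.876 = 47542.12 kJ/kg


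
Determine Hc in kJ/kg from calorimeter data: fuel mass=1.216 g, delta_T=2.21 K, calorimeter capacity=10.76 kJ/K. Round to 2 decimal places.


Hc = C_cal * delta_T / m_fuel
Q_released = 10.76 * 2.21 = 23.7796 kJ
m_fuel = 1.216 g = 1.216/1000 kg = 0.001216 kg
Hc = 23.7796 / 0.001216 = 19555.59 kJ/kg


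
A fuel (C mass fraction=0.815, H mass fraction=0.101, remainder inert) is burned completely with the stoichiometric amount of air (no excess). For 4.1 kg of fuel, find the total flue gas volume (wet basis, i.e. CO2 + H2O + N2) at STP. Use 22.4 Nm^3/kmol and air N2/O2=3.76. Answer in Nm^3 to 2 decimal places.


Per kg fuel: CO2 = (C/12 kmol)*22.4 = (0.815/12)*22.4 = 1.52133 Nm^3
Per kg fuel: H2O = (H/2 kmol)*22.4 = (0.101/2)*22.4 = 1.13120 Nm^3
O2 needed per kg fuel = C/12 + H/4 = 0.815/12 + 0.101/4 = 0.09316667 kmol
Per kg fuel: N2 = O2*3.76*22.4 = 0.09316667*3.76*22.4 = 7.84687 Nm^3
Total per kg = 1.52133 + 1.13120 + 7.84687 = 10.49940 Nm^3
Total = 10.49940 * 4.1 = 43.05 Nm^3


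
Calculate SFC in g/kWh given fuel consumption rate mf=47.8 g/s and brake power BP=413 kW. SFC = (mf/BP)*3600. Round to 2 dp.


SFC = (mf / BP) * 3600
Rate = 47.8 / 413 = 0.115738 g/(s*kW)
SFC = 0.115738 * 3600 = 416.66 g/kWh


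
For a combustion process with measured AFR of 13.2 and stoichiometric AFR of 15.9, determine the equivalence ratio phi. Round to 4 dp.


phi = AFR_stoich / AFR_actual
phi = 15.9 / 13.2 = 1.2045


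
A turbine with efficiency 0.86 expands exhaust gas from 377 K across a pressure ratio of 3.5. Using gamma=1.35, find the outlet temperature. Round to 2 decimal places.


T_out = T_in * (1 - eta * (1 - PR^(-(gamma-1)/gamma)))
Exponent = -(1.35-1)/1.35 = -0.25925926
PR^exp = 3.5^(-0.25925926) = 0.72267881
Factor = 1 - 0.86*(1 - 0.72267881) = 0.76150378
T_out = 377 * 0.76150378 = 287.09 K


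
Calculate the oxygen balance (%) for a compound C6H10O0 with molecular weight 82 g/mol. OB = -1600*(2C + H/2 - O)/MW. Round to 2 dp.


OB = -1600 * (2C + H/2 - O) / MW
Inner = 2*6 + 10/2 - 0 = 17.00
OB = -1600 * 17.00 / 82 = -331.71%


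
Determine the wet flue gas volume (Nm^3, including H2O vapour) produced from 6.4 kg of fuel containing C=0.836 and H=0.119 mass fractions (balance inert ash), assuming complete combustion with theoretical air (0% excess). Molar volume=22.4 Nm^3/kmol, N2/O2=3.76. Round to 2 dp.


Per kg fuel: CO2 = (C/12 kmol)*22.4 = (0.836/12)*22.4 = 1.56053 Nm^3
Per kg fuel: H2O = (H/2 kmol)*22.4 = (0.119/2)*22.4 = 1.33280 Nm^3
O2 needed per kg fuel = C/12 + H/4 = 0.836/12 + 0.119/4 = 0.09941667 kmol
Per kg fuel: N2 = O2*3.76*22.4 = 0.09941667*3.76*22.4 = 8.37327 Nm^3
Total per kg = 1.56053 + 1.33280 + 8.37327 = 11.26660 Nm^3
Total = 11.26660 * 6.4 = 72.11 Nm^3


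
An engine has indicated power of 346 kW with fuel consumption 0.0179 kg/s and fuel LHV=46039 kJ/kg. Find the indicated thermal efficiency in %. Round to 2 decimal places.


eta_ith = (IP / (mf * LHV)) * 100
Denominator = 0.0179 * 46039 = 824.0981 kW
eta_ith = (346 / 824.0981) * 100 = 41.99%


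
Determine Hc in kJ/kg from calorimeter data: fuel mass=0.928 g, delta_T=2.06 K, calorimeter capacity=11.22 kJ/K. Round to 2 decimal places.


Hc = C_cal * delta_T / m_fuel
Q_released = 11.22 * 2.06 = 23.1132 kJ
m_fuel = 0.928 g = 0.928/1000 kg = 0.000928 kg
Hc = 23.1132 / 0.000928 = 24906.47 kJ/kg


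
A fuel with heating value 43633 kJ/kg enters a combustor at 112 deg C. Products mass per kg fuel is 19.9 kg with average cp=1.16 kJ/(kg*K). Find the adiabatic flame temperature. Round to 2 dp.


T_ad = T_in + Hc / (m_p * cp)
Denominator = 19.9 * 1.16 = 23.0840
Temperature rise = 43633 / 23.0840 = 1890.18 K
T_ad = 112 + 1890.18 = 2002.18 deg C


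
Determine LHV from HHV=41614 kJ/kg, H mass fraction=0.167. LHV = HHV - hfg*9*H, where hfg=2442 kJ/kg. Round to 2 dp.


LHV = HHV - hfg * 9 * H
Water correction = 2442 * 9 * 0.167 = 3670.326 kJ/kg
LHV = 41614 - 3670.326 = 37943.67 kJ/kg


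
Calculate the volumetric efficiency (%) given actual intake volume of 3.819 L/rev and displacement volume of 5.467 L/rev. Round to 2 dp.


eta_v = (V_actual / V_disp) * 100
Ratio = 3.819 / 5.467 = 0.6986
eta_v = 0.6986 * 100 = 69.86%


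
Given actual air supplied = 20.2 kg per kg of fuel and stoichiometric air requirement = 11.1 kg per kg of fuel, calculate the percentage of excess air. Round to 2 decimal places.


Excess air = actual - stoichiometric = 20.2 - 11.1 = 9.10 kg/kg fuel
Excess air % = (excess / stoich) * 100 = (9.10 / 11.1) * 100 = 81.98%


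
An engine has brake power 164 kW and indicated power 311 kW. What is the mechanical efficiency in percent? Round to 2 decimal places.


eta_mech = (BP / IP) * 100
Ratio = 164 / 311 = 0.5273
eta_mech = 0.5273 * 100 = 52.73%


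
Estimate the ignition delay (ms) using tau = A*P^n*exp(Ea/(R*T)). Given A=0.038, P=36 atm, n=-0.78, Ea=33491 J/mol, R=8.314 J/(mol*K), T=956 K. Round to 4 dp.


tau = A * P^n * exp(Ea/(R*T))
P^n = 36^(-0.78) = 0.06110603
Ea/(R*T) = 33491/(8.314*956) = 4.213667
exp(Ea/(R*T)) = 67.603984
tau = 0.038 * 0.06110603 * 67.603984 = 0.1570 ms


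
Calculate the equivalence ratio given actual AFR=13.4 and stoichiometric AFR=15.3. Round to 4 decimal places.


phi = AFR_stoich / AFR_actual
phi = 15.3 / 13.4 = 1.1418


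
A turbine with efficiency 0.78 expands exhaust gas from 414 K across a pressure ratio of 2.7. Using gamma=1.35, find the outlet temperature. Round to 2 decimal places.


T_out = T_in * (1 - eta * (1 - PR^(-(gamma-1)/gamma)))
Exponent = -(1.35-1)/1.35 = -0.25925926
PR^exp = 2.7^(-0.25925926) = 0.77297411
Factor = 1 - 0.78*(1 - 0.77297411) = 0.82291981
T_out = 414 * 0.82291981 = 340.69 K


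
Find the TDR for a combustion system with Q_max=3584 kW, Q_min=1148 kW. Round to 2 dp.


TDR = Q_max / Q_min
TDR = 3584 / 1148 = 3.12


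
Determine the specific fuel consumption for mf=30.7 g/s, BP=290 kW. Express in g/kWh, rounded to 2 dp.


SFC = (mf / BP) * 3600
Rate = 30.7 / 290 = 0.105862 g/(s*kW)
SFC = 0.105862 * 3600 = 381.10 g/kWh


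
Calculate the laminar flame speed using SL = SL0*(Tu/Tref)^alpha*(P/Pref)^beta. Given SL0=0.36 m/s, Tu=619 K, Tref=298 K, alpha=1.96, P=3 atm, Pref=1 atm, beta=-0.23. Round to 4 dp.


SL = SL0 * (Tu/Tref)^alpha * (P/Pref)^beta
T ratio = 619/298 = 2.07718121
(T ratio)^alpha = 2.07718121^1.96 = 4.190345
(P/Pref)^beta = 3^(-0.23) = 0.776716
SL = 0.36 * 4.190345 * 0.776716 = 1.1717 m/s


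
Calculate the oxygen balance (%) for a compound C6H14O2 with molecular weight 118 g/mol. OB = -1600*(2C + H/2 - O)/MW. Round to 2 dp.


OB = -1600 * (2C + H/2 - O) / MW
Inner = 2*6 + 14/2 - 2 = 17.00
OB = -1600 * 17.00 / 118 = -230.51%


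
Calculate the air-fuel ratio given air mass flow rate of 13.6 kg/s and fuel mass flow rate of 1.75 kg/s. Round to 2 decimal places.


AFR = m_air / m_fuel
AFR = 13.6 / 1.75 = 7.77


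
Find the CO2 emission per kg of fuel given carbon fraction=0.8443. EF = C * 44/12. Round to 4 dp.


EF = C_frac * (M_CO2 / M_C)
EF = 0.8443 * (44/12)
EF = 0.8443 * 3.666667 = 3.0958 kg_CO2/kg_fuel


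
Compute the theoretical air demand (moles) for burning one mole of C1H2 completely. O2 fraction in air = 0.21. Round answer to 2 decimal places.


Balanced combustion: C1H2 + 1.5 O2 -> 1 CO2 + 1 H2O
O2 needed = C + H/4 = 1 + 2/4 = 1.50 moles
Air moles = O2 / 0.21 = 1.50 / 0.21 = 7.14 moles air


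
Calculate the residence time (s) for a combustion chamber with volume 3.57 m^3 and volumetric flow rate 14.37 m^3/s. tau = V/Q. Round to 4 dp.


tau = V / Q_flow
tau = 3.57 / 14.37 = 0.2484 s


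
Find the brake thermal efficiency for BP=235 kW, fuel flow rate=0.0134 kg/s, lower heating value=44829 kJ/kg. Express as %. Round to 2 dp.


eta_BTE = (BP / (mf * LHV)) * 100
Denominator = 0.0134 * 44829 = 600.7086 kW
eta_BTE = (235 / 600.7086) * 100 = 39.12%


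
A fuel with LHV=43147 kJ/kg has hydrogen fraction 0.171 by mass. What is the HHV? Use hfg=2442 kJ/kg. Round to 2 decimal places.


HHV = LHV + hfg * 9 * H
Water addition = 2442 * 9 * 0.171 = 3758.238 kJ/kg
HHV = 43147 + 3758.238 = 46905.24 kJ/kg


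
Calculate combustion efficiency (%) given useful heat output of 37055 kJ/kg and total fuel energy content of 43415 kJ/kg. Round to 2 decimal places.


Efficiency = (Q_useful / Q_fuel) * 100
Efficiency = (37055 / 43415) * 100
Efficiency = 0.8535 * 100 = 85.35%


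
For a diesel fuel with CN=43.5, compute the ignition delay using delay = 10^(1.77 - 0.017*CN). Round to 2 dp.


delay = 10^(1.77 - 0.017*CN)
Exponent = 1.77 - 0.017*43.5 = 1.0305
delay = 10^1.0305 = 10.73 ms


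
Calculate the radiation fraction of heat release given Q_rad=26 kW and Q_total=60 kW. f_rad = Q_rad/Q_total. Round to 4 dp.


f_rad = Q_rad / Q_total
f_rad = 26 / 60 = 0.4333


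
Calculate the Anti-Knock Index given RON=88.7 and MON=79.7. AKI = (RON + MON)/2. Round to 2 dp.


AKI = (RON + MON) / 2
AKI = (88.7 + 79.7) / 2
AKI = 168.4 / 2 = 84.20


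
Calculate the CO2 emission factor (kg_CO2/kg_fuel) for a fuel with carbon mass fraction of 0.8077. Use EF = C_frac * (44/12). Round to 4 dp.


EF = C_frac * (M_CO2 / M_C)
EF = 0.8077 * (44/12)
EF = 0.8077 * 3.666667 = 2.9616 kg_CO2/kg_fuel


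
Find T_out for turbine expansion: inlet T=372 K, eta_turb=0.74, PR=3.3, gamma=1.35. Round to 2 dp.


T_out = T_in * (1 - eta * (1 - PR^(-(gamma-1)/gamma)))
Exponent = -(1.35-1)/1.35 = -0.25925926
PR^exp = 3.3^(-0.25925926) = 0.73378775
Factor = 1 - 0.74*(1 - 0.73378775) = 0.80300294
T_out = 372 * 0.80300294 = 298.72 K


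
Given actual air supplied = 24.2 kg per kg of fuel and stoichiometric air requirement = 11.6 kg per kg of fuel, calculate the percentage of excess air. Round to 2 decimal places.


Excess air = actual - stoichiometric = 24.2 - 11.6 = 12.60 kg/kg fuel
Excess air % = (excess / stoich) * 100 = (12.60 / 11.6) * 100 = 108.62%


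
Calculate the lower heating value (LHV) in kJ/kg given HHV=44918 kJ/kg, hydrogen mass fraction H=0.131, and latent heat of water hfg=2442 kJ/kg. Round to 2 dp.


LHV = HHV - hfg * 9 * H
Water correction = 2442 * 9 * 0.131 = 2879.118 kJ/kg
LHV = 44918 - 2879.118 = 42038.88 kJ/kg


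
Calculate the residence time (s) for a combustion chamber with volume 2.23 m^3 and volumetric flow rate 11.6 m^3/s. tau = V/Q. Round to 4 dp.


tau = V / Q_flow
tau = 2.23 / 11.6 = 0.1922 s


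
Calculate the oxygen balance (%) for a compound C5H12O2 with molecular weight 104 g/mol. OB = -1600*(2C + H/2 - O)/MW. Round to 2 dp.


OB = -1600 * (2C + H/2 - O) / MW
Inner = 2*5 + 12/2 - 2 = 14.00
OB = -1600 * 14.00 / 104 = -215.38%


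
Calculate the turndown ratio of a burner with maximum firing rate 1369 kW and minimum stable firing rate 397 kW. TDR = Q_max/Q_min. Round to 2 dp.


TDR = Q_max / Q_min
TDR = 1369 / 397 = 3.45


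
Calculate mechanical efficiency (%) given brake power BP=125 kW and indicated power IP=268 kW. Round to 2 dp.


eta_mech = (BP / IP) * 100
Ratio = 125 / 268 = 0.4664
eta_mech = 0.4664 * 100 = 46.64%
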